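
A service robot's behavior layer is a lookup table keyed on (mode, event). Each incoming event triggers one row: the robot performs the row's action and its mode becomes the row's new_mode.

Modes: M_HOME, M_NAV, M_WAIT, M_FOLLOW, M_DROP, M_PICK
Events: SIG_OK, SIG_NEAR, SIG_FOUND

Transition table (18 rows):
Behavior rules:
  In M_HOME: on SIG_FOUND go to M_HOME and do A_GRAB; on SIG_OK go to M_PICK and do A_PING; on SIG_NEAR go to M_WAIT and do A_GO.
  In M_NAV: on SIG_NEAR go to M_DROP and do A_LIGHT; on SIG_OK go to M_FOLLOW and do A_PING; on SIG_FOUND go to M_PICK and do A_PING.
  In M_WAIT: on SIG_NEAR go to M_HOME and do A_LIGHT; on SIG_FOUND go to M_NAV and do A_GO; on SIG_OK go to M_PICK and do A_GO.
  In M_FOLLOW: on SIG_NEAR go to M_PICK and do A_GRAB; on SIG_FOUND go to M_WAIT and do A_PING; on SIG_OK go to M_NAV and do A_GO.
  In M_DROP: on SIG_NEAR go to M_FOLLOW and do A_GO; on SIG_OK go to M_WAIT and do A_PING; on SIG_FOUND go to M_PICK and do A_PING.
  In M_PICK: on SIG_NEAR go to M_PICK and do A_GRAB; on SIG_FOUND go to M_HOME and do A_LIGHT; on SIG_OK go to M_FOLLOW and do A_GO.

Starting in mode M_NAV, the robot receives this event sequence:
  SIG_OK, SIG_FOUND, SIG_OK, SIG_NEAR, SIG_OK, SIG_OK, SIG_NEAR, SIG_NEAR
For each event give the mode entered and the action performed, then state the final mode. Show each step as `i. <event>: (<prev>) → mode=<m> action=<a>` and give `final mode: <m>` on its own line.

1. SIG_OK: (M_NAV) → mode=M_FOLLOW action=A_PING
2. SIG_FOUND: (M_FOLLOW) → mode=M_WAIT action=A_PING
3. SIG_OK: (M_WAIT) → mode=M_PICK action=A_GO
4. SIG_NEAR: (M_PICK) → mode=M_PICK action=A_GRAB
5. SIG_OK: (M_PICK) → mode=M_FOLLOW action=A_GO
6. SIG_OK: (M_FOLLOW) → mode=M_NAV action=A_GO
7. SIG_NEAR: (M_NAV) → mode=M_DROP action=A_LIGHT
8. SIG_NEAR: (M_DROP) → mode=M_FOLLOW action=A_GO

final mode: M_FOLLOW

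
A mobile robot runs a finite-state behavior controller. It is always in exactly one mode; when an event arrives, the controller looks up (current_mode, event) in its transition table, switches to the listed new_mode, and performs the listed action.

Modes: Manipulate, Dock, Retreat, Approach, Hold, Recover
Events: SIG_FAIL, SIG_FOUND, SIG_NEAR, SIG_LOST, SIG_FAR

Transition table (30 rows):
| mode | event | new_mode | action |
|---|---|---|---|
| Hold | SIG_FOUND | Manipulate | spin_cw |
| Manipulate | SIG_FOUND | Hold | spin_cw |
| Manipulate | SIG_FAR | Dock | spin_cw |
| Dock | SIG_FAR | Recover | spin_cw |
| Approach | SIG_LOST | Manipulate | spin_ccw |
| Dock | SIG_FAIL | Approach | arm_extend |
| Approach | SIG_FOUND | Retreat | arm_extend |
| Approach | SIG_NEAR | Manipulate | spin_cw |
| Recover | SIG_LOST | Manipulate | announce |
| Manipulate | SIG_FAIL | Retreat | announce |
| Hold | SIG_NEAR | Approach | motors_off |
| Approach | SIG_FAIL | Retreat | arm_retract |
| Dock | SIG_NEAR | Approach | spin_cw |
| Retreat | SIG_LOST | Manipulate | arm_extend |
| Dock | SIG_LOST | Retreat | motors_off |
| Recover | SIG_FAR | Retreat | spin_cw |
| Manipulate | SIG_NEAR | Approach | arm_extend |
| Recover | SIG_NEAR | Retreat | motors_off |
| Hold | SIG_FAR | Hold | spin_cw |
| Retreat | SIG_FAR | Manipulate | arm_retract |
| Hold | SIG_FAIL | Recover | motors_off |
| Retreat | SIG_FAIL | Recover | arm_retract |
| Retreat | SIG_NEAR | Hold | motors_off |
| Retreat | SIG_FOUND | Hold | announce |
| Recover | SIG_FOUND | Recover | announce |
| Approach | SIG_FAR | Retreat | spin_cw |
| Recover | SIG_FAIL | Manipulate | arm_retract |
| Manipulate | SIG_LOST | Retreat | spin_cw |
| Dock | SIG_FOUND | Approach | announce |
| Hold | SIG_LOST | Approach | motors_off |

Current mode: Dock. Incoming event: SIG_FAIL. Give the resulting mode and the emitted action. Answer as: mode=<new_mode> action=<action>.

mode=Approach action=arm_extend

current mode = Dock; filter table to that mode:
  (Dock, SIG_FAR) → (Recover, spin_cw)
  (Dock, SIG_FAIL) → (Approach, arm_extend)  ← event matches
  (Dock, SIG_NEAR) → (Approach, spin_cw)
  (Dock, SIG_LOST) → (Retreat, motors_off)
  (Dock, SIG_FOUND) → (Approach, announce)
event = SIG_FAIL selects (Approach, arm_extend)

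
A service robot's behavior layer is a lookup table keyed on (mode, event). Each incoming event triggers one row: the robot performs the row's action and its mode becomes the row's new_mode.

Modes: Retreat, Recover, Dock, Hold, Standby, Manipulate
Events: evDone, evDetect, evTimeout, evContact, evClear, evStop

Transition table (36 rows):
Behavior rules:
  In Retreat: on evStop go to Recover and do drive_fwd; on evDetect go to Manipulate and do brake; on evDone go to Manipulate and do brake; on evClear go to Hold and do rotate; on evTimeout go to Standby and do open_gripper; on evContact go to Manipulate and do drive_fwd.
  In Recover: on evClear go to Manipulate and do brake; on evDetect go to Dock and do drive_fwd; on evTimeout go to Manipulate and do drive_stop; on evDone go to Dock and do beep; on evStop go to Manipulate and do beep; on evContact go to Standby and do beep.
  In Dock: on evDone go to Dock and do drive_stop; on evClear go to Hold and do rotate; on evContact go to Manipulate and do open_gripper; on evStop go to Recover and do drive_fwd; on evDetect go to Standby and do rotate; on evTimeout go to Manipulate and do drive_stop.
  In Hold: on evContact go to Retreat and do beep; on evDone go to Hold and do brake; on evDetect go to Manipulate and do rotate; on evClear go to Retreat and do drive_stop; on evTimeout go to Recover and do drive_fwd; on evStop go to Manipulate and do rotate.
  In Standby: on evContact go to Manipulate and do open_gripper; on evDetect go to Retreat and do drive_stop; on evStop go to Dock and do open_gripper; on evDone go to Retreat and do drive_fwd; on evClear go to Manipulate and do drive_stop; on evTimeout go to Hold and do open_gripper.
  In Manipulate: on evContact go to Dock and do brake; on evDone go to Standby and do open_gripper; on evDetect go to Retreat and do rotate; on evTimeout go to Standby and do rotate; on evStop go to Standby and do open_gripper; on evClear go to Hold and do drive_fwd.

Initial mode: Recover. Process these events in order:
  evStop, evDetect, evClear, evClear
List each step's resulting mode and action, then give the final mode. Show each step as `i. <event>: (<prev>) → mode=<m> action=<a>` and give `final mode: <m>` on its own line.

final mode: Retreat

1. evStop: (Recover) → mode=Manipulate action=beep
2. evDetect: (Manipulate) → mode=Retreat action=rotate
3. evClear: (Retreat) → mode=Hold action=rotate
4. evClear: (Hold) → mode=Retreat action=drive_stop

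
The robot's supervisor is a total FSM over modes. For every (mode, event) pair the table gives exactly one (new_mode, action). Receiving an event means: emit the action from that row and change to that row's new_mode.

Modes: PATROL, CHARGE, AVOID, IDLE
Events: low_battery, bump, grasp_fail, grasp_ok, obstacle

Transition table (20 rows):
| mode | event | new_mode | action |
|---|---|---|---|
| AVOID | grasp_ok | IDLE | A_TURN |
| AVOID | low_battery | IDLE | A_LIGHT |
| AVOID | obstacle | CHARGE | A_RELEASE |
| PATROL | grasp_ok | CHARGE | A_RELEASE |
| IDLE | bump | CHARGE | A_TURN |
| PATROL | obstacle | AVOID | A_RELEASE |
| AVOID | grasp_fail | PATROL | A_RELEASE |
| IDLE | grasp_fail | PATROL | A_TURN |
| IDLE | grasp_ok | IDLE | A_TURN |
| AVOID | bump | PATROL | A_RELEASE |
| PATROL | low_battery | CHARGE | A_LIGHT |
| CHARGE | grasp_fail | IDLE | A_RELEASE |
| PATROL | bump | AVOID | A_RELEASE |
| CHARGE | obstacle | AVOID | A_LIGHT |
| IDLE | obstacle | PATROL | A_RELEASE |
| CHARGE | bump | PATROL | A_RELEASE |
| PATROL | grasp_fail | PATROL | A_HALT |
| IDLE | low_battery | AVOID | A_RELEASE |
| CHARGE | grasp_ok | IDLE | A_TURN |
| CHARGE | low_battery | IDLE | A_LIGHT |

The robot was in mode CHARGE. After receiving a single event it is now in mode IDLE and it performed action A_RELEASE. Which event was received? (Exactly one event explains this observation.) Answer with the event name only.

try low_battery: (CHARGE, low_battery) → (IDLE, A_LIGHT)
try bump: (CHARGE, bump) → (PATROL, A_RELEASE)
try grasp_fail: (CHARGE, grasp_fail) → (IDLE, A_RELEASE)  ← matches
try grasp_ok: (CHARGE, grasp_ok) → (IDLE, A_TURN)
try obstacle: (CHARGE, obstacle) → (AVOID, A_LIGHT)

grasp_fail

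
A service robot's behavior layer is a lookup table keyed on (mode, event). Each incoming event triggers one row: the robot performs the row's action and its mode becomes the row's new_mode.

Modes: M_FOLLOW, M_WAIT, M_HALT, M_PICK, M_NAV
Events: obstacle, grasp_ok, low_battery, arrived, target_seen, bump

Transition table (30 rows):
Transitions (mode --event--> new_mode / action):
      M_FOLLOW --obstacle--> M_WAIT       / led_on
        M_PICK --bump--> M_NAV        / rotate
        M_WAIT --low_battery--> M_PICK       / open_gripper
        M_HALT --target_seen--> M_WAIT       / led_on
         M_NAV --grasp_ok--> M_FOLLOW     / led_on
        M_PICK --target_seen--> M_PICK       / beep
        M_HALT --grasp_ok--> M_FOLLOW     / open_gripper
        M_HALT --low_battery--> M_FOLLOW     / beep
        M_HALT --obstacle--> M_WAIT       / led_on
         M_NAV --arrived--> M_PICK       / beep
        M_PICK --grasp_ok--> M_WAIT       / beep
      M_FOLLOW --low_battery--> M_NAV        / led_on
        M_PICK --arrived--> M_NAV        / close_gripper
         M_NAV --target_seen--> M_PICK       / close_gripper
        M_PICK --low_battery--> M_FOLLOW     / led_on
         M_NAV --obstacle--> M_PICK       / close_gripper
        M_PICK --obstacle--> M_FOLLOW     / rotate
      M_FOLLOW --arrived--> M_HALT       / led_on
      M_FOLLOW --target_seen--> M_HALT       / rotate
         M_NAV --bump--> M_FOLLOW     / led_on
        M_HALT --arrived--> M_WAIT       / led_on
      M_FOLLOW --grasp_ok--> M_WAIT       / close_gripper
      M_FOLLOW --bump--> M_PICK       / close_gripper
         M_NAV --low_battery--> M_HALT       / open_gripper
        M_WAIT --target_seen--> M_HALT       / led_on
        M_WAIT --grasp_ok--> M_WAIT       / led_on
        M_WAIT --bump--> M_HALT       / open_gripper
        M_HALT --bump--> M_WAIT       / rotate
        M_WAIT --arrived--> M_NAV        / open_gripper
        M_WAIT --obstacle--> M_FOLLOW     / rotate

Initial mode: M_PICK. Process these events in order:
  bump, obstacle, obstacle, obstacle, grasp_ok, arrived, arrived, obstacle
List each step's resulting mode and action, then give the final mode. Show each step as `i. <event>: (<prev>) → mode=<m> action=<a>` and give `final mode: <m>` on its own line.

1. bump: (M_PICK) → mode=M_NAV action=rotate
2. obstacle: (M_NAV) → mode=M_PICK action=close_gripper
3. obstacle: (M_PICK) → mode=M_FOLLOW action=rotate
4. obstacle: (M_FOLLOW) → mode=M_WAIT action=led_on
5. grasp_ok: (M_WAIT) → mode=M_WAIT action=led_on
6. arrived: (M_WAIT) → mode=M_NAV action=open_gripper
7. arrived: (M_NAV) → mode=M_PICK action=beep
8. obstacle: (M_PICK) → mode=M_FOLLOW action=rotate

final mode: M_FOLLOW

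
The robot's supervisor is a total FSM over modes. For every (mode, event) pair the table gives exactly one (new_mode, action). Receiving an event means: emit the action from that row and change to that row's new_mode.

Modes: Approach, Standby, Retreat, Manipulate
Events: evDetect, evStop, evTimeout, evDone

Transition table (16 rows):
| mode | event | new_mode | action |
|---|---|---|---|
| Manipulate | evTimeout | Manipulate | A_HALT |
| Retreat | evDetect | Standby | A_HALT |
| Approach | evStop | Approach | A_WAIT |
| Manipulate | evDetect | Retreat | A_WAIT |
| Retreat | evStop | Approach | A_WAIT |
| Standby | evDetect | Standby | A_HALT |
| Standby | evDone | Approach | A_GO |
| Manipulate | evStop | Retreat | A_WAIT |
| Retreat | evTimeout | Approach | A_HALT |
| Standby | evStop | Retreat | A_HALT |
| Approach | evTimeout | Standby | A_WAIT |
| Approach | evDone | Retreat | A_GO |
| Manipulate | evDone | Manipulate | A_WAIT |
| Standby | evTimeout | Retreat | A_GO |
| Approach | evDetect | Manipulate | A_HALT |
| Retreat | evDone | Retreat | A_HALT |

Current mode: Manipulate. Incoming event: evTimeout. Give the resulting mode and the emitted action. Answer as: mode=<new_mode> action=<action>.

mode=Manipulate action=A_HALT

current mode = Manipulate; filter table to that mode:
  (Manipulate, evTimeout) → (Manipulate, A_HALT)  ← event matches
  (Manipulate, evDetect) → (Retreat, A_WAIT)
  (Manipulate, evStop) → (Retreat, A_WAIT)
  (Manipulate, evDone) → (Manipulate, A_WAIT)
event = evTimeout selects (Manipulate, A_HALT)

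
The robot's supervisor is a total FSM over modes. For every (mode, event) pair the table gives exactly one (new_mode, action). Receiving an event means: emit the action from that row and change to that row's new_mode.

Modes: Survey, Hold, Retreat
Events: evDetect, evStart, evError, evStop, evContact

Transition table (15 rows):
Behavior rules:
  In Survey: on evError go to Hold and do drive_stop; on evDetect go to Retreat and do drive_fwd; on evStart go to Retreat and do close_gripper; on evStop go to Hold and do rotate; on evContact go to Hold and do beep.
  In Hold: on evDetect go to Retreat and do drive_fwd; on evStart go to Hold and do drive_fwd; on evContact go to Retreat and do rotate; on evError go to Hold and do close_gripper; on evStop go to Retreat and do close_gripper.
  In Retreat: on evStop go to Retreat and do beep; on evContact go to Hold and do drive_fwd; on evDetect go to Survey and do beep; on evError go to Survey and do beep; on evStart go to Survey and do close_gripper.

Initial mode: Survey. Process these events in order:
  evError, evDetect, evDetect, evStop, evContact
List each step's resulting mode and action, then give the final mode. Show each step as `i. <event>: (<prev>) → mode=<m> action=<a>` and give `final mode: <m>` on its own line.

1. evError: (Survey) → mode=Hold action=drive_stop
2. evDetect: (Hold) → mode=Retreat action=drive_fwd
3. evDetect: (Retreat) → mode=Survey action=beep
4. evStop: (Survey) → mode=Hold action=rotate
5. evContact: (Hold) → mode=Retreat action=rotate

final mode: Retreat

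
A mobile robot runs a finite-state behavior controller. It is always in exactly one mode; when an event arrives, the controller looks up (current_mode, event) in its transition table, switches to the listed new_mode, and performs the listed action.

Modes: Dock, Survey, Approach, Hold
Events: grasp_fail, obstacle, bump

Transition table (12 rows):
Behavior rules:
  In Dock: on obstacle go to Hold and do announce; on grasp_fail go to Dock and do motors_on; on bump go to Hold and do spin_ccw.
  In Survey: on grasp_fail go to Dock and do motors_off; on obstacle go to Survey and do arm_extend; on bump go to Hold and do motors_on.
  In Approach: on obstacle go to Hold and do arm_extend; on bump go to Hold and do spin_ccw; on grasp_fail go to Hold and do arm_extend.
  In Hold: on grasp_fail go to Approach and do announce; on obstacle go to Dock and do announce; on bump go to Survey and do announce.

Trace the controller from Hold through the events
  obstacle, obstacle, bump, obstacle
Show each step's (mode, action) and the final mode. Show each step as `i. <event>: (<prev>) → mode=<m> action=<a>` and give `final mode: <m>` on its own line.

final mode: Survey

1. obstacle: (Hold) → mode=Dock action=announce
2. obstacle: (Dock) → mode=Hold action=announce
3. bump: (Hold) → mode=Survey action=announce
4. obstacle: (Survey) → mode=Survey action=arm_extend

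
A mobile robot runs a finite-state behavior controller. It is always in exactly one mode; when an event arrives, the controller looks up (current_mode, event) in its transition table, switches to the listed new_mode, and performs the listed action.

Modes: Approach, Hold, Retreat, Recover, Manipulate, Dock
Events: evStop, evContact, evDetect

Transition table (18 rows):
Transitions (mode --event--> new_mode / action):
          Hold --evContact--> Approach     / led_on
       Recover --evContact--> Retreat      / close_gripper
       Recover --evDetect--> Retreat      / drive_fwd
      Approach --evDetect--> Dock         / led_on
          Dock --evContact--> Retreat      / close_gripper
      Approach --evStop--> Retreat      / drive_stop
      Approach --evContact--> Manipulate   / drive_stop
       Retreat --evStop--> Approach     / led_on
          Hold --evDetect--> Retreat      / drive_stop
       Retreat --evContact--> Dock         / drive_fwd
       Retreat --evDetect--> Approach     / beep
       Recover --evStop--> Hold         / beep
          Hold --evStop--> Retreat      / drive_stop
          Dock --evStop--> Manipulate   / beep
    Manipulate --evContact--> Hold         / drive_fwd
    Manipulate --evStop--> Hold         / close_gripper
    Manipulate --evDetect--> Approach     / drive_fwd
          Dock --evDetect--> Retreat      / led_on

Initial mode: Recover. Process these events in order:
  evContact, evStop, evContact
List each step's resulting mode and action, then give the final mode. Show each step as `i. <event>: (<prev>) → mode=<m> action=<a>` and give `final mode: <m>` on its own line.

final mode: Manipulate

1. evContact: (Recover) → mode=Retreat action=close_gripper
2. evStop: (Retreat) → mode=Approach action=led_on
3. evContact: (Approach) → mode=Manipulate action=drive_stop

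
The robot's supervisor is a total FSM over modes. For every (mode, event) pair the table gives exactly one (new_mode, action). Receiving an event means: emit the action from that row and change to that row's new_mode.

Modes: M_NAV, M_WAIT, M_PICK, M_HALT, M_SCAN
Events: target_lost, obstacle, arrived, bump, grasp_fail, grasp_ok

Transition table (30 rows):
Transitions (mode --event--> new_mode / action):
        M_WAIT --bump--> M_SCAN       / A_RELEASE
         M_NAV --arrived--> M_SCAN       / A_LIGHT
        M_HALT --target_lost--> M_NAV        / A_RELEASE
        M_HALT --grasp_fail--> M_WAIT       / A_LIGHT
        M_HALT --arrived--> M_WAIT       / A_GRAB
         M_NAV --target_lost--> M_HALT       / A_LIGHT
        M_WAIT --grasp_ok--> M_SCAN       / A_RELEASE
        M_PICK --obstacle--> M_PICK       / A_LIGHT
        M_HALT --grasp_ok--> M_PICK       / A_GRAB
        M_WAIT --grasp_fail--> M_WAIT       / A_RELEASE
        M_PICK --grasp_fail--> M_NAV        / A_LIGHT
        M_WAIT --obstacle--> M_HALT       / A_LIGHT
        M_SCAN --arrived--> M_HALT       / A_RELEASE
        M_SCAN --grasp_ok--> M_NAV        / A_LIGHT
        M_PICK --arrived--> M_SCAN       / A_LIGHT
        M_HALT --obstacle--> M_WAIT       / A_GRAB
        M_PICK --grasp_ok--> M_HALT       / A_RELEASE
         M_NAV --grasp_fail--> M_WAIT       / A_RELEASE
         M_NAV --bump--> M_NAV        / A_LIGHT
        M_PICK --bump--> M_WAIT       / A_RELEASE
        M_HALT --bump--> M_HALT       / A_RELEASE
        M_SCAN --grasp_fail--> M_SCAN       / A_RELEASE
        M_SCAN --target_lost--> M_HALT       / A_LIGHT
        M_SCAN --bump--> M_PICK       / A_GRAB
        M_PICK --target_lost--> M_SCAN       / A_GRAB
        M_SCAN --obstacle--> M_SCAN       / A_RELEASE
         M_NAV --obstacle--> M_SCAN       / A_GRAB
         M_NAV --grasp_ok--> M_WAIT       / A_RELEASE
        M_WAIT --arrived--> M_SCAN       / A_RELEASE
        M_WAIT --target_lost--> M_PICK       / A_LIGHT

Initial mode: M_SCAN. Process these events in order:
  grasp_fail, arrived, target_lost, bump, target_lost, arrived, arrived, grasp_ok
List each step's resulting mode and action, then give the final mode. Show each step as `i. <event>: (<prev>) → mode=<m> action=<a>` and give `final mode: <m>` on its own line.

final mode: M_NAV

1. grasp_fail: (M_SCAN) → mode=M_SCAN action=A_RELEASE
2. arrived: (M_SCAN) → mode=M_HALT action=A_RELEASE
3. target_lost: (M_HALT) → mode=M_NAV action=A_RELEASE
4. bump: (M_NAV) → mode=M_NAV action=A_LIGHT
5. target_lost: (M_NAV) → mode=M_HALT action=A_LIGHT
6. arrived: (M_HALT) → mode=M_WAIT action=A_GRAB
7. arrived: (M_WAIT) → mode=M_SCAN action=A_RELEASE
8. grasp_ok: (M_SCAN) → mode=M_NAV action=A_LIGHT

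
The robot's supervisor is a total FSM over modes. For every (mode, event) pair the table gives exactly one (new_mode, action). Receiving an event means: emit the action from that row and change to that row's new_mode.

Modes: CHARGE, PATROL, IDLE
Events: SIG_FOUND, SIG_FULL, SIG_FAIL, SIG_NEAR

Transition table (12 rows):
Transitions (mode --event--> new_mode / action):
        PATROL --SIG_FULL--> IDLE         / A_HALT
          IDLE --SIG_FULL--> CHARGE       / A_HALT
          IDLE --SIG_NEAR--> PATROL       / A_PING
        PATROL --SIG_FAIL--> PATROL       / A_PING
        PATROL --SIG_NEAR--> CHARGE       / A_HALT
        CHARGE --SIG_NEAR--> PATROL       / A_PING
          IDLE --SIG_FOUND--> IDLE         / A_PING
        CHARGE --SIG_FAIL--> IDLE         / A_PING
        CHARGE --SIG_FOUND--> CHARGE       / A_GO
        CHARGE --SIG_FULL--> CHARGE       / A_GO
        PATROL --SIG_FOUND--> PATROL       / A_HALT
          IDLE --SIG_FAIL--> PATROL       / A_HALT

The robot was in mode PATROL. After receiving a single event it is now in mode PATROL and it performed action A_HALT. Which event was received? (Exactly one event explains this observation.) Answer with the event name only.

SIG_FOUND

try SIG_FOUND: (PATROL, SIG_FOUND) → (PATROL, A_HALT)  ← matches
try SIG_FULL: (PATROL, SIG_FULL) → (IDLE, A_HALT)
try SIG_FAIL: (PATROL, SIG_FAIL) → (PATROL, A_PING)
try SIG_NEAR: (PATROL, SIG_NEAR) → (CHARGE, A_HALT)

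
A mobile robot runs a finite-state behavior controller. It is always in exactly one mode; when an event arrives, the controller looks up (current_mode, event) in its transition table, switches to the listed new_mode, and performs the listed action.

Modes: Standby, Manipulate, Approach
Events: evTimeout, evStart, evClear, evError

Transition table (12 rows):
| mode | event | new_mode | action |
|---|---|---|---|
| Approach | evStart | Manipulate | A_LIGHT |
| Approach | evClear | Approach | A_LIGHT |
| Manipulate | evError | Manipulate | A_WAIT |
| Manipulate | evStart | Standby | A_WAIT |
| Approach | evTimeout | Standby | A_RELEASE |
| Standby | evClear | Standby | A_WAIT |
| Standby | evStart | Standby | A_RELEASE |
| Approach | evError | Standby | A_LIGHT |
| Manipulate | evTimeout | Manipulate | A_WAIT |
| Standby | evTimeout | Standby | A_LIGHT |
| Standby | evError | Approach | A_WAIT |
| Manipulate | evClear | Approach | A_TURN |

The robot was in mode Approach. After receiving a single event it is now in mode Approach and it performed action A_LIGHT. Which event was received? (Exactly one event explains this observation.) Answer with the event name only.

try evTimeout: (Approach, evTimeout) → (Standby, A_RELEASE)
try evStart: (Approach, evStart) → (Manipulate, A_LIGHT)
try evClear: (Approach, evClear) → (Approach, A_LIGHT)  ← matches
try evError: (Approach, evError) → (Standby, A_LIGHT)

evClear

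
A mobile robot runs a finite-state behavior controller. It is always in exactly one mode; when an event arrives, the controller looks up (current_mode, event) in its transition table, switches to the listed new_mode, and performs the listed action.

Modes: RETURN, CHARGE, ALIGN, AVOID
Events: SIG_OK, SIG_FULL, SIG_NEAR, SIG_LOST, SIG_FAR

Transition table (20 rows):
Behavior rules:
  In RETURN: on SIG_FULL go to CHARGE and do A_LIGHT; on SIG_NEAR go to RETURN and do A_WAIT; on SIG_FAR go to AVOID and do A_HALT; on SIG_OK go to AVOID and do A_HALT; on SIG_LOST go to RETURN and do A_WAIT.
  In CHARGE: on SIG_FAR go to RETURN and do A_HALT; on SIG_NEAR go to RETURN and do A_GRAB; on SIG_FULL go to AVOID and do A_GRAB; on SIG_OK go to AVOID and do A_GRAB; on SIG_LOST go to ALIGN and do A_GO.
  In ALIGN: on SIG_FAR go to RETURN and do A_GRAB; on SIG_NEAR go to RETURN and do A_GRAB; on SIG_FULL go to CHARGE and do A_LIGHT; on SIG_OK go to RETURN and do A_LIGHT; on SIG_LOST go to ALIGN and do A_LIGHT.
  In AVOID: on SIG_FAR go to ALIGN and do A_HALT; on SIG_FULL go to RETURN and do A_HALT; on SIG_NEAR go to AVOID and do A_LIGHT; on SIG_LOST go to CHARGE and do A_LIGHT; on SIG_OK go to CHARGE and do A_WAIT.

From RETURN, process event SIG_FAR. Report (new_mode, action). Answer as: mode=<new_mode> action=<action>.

current mode = RETURN; filter table to that mode:
  (RETURN, SIG_FULL) → (CHARGE, A_LIGHT)
  (RETURN, SIG_NEAR) → (RETURN, A_WAIT)
  (RETURN, SIG_FAR) → (AVOID, A_HALT)  ← event matches
  (RETURN, SIG_OK) → (AVOID, A_HALT)
  (RETURN, SIG_LOST) → (RETURN, A_WAIT)
event = SIG_FAR selects (AVOID, A_HALT)

mode=AVOID action=A_HALT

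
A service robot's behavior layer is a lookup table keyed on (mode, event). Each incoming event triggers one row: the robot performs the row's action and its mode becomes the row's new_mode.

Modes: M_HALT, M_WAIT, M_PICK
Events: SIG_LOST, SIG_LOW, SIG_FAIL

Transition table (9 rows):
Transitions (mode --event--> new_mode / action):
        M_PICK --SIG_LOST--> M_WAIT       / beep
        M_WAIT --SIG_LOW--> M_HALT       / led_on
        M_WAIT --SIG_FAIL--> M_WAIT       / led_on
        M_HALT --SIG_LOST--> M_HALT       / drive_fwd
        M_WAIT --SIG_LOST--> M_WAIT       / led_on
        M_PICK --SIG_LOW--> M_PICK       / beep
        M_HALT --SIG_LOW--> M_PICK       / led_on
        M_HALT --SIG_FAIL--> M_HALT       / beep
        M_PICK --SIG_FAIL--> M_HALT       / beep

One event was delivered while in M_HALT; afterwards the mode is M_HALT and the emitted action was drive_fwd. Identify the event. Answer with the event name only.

try SIG_LOST: (M_HALT, SIG_LOST) → (M_HALT, drive_fwd)  ← matches
try SIG_LOW: (M_HALT, SIG_LOW) → (M_PICK, led_on)
try SIG_FAIL: (M_HALT, SIG_FAIL) → (M_HALT, beep)

SIG_LOST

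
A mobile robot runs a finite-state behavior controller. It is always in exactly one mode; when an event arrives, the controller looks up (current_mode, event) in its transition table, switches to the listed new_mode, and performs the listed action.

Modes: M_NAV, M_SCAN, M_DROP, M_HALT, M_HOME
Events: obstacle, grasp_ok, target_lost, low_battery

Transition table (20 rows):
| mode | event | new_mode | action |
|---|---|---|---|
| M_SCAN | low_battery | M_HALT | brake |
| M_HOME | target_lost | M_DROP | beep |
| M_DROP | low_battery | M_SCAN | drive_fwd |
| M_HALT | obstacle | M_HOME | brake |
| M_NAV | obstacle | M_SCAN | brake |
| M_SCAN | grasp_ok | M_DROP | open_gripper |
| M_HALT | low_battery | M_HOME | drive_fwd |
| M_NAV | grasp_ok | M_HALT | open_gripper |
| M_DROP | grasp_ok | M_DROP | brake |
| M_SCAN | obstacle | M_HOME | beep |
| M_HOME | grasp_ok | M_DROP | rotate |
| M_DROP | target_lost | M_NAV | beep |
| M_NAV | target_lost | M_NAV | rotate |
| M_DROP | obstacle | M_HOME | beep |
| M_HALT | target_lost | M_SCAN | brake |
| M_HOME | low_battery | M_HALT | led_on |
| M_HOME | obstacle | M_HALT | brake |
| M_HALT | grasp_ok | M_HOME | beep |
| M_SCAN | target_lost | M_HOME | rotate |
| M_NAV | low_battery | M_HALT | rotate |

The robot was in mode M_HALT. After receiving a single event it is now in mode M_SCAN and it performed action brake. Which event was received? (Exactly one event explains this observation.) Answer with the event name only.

target_lost

try obstacle: (M_HALT, obstacle) → (M_HOME, brake)
try grasp_ok: (M_HALT, grasp_ok) → (M_HOME, beep)
try target_lost: (M_HALT, target_lost) → (M_SCAN, brake)  ← matches
try low_battery: (M_HALT, low_battery) → (M_HOME, drive_fwd)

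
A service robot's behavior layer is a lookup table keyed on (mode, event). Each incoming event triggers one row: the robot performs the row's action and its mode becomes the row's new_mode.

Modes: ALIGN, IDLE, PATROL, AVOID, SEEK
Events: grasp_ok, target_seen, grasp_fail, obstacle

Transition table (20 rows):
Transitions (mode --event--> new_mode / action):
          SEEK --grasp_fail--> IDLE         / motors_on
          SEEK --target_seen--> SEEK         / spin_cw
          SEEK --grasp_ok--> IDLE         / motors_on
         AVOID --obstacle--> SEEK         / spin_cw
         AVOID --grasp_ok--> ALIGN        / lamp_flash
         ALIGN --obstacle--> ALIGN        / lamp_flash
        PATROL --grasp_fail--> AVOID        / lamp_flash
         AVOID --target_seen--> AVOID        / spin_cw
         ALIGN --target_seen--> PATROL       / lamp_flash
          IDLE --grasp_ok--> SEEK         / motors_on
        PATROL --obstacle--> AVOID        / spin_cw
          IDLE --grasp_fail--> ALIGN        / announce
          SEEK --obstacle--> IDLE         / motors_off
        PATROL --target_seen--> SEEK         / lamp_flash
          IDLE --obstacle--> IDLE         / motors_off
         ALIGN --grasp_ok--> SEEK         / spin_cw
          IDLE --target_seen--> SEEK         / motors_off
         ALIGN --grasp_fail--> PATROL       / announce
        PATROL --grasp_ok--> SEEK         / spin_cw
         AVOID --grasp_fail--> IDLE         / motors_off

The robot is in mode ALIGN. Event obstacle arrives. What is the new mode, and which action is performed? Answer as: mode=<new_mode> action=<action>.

mode=ALIGN action=lamp_flash

current mode = ALIGN; filter table to that mode:
  (ALIGN, obstacle) → (ALIGN, lamp_flash)  ← event matches
  (ALIGN, target_seen) → (PATROL, lamp_flash)
  (ALIGN, grasp_ok) → (SEEK, spin_cw)
  (ALIGN, grasp_fail) → (PATROL, announce)
event = obstacle selects (ALIGN, lamp_flash)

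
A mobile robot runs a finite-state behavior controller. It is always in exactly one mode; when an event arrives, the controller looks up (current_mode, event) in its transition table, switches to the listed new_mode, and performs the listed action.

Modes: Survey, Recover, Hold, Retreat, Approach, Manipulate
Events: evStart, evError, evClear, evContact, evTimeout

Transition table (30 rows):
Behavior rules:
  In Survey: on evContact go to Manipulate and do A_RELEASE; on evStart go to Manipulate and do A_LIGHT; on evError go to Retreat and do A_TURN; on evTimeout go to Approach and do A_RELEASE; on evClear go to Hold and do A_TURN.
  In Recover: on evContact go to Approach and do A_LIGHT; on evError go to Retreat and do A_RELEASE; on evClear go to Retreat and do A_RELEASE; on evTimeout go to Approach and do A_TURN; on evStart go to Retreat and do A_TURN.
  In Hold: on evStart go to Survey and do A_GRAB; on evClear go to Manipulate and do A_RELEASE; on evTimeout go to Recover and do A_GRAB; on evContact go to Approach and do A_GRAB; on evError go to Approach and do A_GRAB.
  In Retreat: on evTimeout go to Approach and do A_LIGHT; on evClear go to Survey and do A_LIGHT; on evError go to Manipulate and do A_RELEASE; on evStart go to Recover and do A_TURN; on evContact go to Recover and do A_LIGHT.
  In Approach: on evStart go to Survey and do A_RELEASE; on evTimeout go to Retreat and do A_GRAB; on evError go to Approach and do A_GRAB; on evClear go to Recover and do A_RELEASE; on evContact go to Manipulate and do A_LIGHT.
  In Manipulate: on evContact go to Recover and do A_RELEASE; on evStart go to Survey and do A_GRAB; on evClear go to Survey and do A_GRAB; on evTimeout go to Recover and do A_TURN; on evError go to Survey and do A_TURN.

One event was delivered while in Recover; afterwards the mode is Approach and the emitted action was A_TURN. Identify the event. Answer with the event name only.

evTimeout

try evStart: (Recover, evStart) → (Retreat, A_TURN)
try evError: (Recover, evError) → (Retreat, A_RELEASE)
try evClear: (Recover, evClear) → (Retreat, A_RELEASE)
try evContact: (Recover, evContact) → (Approach, A_LIGHT)
try evTimeout: (Recover, evTimeout) → (Approach, A_TURN)  ← matches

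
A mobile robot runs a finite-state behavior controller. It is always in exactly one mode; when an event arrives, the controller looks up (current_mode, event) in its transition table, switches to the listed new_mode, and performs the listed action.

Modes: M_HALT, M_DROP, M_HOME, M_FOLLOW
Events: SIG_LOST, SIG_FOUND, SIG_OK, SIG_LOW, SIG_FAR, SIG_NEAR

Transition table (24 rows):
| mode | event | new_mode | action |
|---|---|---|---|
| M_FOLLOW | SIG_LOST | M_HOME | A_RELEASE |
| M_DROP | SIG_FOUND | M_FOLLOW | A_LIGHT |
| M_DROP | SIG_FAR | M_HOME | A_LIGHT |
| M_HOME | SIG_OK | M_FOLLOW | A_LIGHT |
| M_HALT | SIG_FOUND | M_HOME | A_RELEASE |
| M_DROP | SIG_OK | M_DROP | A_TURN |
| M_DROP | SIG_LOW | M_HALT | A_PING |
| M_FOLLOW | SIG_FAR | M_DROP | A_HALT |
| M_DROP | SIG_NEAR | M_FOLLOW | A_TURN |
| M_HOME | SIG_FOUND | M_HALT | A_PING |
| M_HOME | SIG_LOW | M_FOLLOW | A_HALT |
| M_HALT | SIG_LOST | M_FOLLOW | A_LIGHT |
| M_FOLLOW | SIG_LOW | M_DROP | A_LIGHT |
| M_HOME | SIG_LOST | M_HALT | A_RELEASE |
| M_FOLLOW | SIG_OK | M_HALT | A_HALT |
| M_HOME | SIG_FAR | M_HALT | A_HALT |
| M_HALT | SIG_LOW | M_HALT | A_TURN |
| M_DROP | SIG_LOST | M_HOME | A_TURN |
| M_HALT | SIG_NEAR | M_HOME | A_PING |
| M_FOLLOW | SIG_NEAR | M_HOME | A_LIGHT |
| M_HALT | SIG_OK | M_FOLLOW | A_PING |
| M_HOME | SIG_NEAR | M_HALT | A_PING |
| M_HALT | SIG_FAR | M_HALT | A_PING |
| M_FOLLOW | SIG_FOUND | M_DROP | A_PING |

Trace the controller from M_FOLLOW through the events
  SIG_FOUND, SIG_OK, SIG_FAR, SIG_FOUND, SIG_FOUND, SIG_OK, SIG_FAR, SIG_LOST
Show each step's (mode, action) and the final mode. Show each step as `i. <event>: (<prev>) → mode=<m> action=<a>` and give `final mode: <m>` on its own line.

1. SIG_FOUND: (M_FOLLOW) → mode=M_DROP action=A_PING
2. SIG_OK: (M_DROP) → mode=M_DROP action=A_TURN
3. SIG_FAR: (M_DROP) → mode=M_HOME action=A_LIGHT
4. SIG_FOUND: (M_HOME) → mode=M_HALT action=A_PING
5. SIG_FOUND: (M_HALT) → mode=M_HOME action=A_RELEASE
6. SIG_OK: (M_HOME) → mode=M_FOLLOW action=A_LIGHT
7. SIG_FAR: (M_FOLLOW) → mode=M_DROP action=A_HALT
8. SIG_LOST: (M_DROP) → mode=M_HOME action=A_TURN

final mode: M_HOME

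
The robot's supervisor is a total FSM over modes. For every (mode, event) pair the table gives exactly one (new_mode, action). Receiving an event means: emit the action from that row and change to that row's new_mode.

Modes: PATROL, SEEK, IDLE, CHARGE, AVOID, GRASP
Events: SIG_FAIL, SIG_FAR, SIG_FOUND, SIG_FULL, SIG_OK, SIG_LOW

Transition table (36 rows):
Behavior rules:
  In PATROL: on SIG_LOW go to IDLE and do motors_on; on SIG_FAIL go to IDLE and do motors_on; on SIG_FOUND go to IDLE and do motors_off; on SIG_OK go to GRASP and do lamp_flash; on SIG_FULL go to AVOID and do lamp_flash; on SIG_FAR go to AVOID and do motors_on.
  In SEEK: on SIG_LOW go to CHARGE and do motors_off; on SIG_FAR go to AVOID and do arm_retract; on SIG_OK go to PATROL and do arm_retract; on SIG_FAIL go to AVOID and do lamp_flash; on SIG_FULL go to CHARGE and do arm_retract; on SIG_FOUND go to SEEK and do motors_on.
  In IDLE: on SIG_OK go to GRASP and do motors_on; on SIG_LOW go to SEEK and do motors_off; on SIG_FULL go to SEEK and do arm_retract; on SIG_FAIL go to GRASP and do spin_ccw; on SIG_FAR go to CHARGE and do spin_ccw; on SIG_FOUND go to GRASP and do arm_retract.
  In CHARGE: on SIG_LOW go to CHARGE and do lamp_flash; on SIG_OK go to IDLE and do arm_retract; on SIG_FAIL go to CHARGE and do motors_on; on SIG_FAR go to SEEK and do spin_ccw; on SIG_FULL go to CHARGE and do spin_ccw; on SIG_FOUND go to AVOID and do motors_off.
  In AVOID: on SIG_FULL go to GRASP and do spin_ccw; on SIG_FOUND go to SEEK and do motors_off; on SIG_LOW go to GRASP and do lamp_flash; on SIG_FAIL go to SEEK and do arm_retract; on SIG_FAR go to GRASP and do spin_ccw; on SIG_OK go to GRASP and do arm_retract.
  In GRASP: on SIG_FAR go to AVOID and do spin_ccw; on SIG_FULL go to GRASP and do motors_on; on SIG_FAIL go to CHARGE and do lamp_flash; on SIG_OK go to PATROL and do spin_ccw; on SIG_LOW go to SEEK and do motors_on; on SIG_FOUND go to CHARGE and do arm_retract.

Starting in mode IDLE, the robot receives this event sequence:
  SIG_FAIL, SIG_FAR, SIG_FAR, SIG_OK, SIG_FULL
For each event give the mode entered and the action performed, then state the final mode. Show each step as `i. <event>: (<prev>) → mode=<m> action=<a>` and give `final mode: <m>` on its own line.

1. SIG_FAIL: (IDLE) → mode=GRASP action=spin_ccw
2. SIG_FAR: (GRASP) → mode=AVOID action=spin_ccw
3. SIG_FAR: (AVOID) → mode=GRASP action=spin_ccw
4. SIG_OK: (GRASP) → mode=PATROL action=spin_ccw
5. SIG_FULL: (PATROL) → mode=AVOID action=lamp_flash

final mode: AVOID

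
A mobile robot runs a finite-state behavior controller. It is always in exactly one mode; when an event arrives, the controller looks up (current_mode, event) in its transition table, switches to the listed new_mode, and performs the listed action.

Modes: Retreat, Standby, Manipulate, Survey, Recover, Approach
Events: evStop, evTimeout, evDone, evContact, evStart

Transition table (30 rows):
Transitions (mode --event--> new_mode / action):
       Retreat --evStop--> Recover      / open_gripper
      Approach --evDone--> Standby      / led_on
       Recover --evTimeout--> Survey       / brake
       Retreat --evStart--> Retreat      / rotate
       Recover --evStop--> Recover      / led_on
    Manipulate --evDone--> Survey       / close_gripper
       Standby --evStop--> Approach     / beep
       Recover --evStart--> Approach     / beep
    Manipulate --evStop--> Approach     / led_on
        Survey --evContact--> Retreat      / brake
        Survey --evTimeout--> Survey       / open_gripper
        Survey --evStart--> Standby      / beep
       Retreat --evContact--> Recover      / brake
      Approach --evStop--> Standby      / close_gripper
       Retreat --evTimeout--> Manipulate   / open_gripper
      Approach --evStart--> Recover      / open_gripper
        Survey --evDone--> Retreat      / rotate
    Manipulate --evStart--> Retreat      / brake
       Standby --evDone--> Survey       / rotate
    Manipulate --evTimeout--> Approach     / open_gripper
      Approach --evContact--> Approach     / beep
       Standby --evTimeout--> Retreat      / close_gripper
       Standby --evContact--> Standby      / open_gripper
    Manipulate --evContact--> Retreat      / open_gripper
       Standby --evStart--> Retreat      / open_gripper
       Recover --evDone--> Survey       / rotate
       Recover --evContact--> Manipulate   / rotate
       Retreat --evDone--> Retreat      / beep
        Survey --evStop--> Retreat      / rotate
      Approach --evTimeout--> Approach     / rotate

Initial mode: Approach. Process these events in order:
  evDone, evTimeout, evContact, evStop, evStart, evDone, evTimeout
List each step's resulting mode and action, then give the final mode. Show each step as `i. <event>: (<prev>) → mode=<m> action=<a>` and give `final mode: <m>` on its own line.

1. evDone: (Approach) → mode=Standby action=led_on
2. evTimeout: (Standby) → mode=Retreat action=close_gripper
3. evContact: (Retreat) → mode=Recover action=brake
4. evStop: (Recover) → mode=Recover action=led_on
5. evStart: (Recover) → mode=Approach action=beep
6. evDone: (Approach) → mode=Standby action=led_on
7. evTimeout: (Standby) → mode=Retreat action=close_gripper

final mode: Retreat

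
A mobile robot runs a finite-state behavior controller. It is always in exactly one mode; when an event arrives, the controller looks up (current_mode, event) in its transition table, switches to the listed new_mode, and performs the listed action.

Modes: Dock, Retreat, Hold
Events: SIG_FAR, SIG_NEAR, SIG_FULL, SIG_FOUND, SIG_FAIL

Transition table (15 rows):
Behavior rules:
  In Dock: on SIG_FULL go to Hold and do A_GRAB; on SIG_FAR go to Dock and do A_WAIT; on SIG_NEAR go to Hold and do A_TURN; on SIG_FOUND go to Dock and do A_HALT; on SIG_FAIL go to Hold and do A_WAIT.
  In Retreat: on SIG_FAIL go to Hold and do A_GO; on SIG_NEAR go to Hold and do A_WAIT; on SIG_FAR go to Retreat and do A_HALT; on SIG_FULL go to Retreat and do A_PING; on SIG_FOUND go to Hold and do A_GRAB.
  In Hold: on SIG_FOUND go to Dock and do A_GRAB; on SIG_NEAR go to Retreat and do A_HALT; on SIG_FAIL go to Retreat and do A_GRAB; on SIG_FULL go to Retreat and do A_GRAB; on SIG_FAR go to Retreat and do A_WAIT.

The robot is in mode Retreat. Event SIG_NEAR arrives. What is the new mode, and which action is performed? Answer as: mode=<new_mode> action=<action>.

current mode = Retreat; filter table to that mode:
  (Retreat, SIG_FAIL) → (Hold, A_GO)
  (Retreat, SIG_NEAR) → (Hold, A_WAIT)  ← event matches
  (Retreat, SIG_FAR) → (Retreat, A_HALT)
  (Retreat, SIG_FULL) → (Retreat, A_PING)
  (Retreat, SIG_FOUND) → (Hold, A_GRAB)
event = SIG_NEAR selects (Hold, A_WAIT)

mode=Hold action=A_WAIT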